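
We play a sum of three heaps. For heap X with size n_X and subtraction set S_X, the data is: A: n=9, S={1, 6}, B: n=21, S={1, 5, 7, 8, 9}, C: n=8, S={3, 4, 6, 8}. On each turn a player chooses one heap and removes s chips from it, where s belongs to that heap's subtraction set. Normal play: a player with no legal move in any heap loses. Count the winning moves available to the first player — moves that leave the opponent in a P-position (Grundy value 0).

4

Heap A, S = {1, 6}:
n : 0 1 2 3 4 5 6 7 8 9
G : 0 1 0 1 0 1 2 0 1 0
G_A(9) = 0.
Heap B, S = {1, 5, 7, 8, 9}:
n :  0  1  2  3  4  5  6  7  8  9 10 11 12 13 14 15 16 17 18 19 20 21
G :  0  1  0  1  0  1  0  1  2  3  2  3  2  3  2  3  0  1  0  1  0  1
G_B(21) = 1.
Heap C, S = {3, 4, 6, 8}:
n : 0 1 2 3 4 5 6 7 8
G : 0 0 0 1 1 1 2 2 2
G_C(8) = 2.
Combined Grundy value = 0 ⊕ 1 ⊕ 2 = 3.
A winning move leaves total XOR = 0, i.e. changes one component's Grundy value g to g ⊕ X where X is the current total.
Heap A: need g' = 0⊕3 = 3. Options: 9−1→G=1, 9−6→G=1. Hits: 0.
Heap B: need g' = 1⊕3 = 2. Options: 21−1→G=0, 21−5→G=0, 21−7→G=2, 21−8→G=3, 21−9→G=2. Hits: 2.
Heap C: need g' = 2⊕3 = 1. Options: 8−3→G=1, 8−4→G=1, 8−6→G=0, 8−8→G=0. Hits: 2.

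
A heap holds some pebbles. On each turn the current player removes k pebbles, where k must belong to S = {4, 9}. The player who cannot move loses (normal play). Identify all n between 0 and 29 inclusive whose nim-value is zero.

0, 1, 2, 3, 8, 13, 14, 15, 16, 21, 26, 27, 28, 29

n :  0  1  2  3  4  5  6  7  8  9 10 11 12 13 14 15 16 17 18 19 20 21 22 23 24 25 26 27 28 29
G :  0  0  0  0  1  1  1  1  0  2  2  2  1  0  0  0  0  1  1  1  1  0  2  2  2  1  0  0  0  0
P-positions are exactly the n with G(n) = 0.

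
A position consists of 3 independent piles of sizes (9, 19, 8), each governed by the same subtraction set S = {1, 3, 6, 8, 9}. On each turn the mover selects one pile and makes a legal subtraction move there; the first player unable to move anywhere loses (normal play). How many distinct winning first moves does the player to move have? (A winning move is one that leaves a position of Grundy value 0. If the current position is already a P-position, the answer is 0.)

0

All piles use S = {1, 3, 6, 8, 9}:
G(0) = 0
G(1) = mex{0} = 1
G(2) = mex{1} = 0
G(3) = mex{0,0} = 1
G(4) = mex{1,1} = 0
G(5) = mex{0,0} = 1
G(6) = mex{1,1,0} = 2
G(7) = mex{2,0,1} = 3
G(8) = mex{3,1,0,0} = 2
G(9) = mex{2,2,1,1,0} = 3
G(10) = mex{3,3,0,0,1} = 2
G(11) = mex{2,2,1,1,0} = 3
G(12) = mex{3,3,2,0,1} = 4
G(13) = mex{4,2,3,1,0} = 5
G(14) = mex{5,3,2,2,1} = 0
G(15) = mex{0,4,3,3,2} = 1
G(16) = mex{1,5,2,2,3} = 0
G(17) = mex{0,0,3,3,2} = 1
G(18) = mex{1,1,4,2,3} = 0
G(19) = mex{0,0,5,3,2} = 1
Pile A: G(9) = 3.
Pile B: G(19) = 1.
Pile C: G(8) = 2.
Combined Grundy value = 3 ⊕ 1 ⊕ 2 = 0.
A winning move leaves total XOR = 0, i.e. changes one component's Grundy value g to g ⊕ X where X is the current total.
Pile A: target g' = 3⊕0 = 3, but every legal move changes the Grundy value (mex property), so 0 moves.
Pile B: target g' = 1⊕0 = 1, but every legal move changes the Grundy value (mex property), so 0 moves.
Pile C: target g' = 2⊕0 = 2, but every legal move changes the Grundy value (mex property), so 0 moves.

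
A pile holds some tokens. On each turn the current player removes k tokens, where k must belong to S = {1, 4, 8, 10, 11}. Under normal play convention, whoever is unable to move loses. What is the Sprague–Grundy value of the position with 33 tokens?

n :  0  1  2  3  4  5  6  7  8  9 10 11 12 13 14 15 16 17 18 19 20 21 22 23 24 25 26 27 28 29 30 31 32 33
G :  0  1  0  1  2  0  1  0  1  2  3  2  3  4  0  1  2  3  2  0  1  0  1  2  3  2  0  1  0  1  2  3  2  0

0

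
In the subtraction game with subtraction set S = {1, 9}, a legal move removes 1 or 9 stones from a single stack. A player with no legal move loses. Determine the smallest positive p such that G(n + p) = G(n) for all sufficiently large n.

2

G(0) = 0
G(1) = mex{0} = 1
G(2) = mex{1} = 0
G(3) = mex{0} = 1
G(4) = mex{1} = 0
G(5) = mex{0} = 1
G(6) = mex{1} = 0
G(7) = mex{0} = 1
G(8) = mex{1} = 0
G(9) = mex{0,0} = 1
G(10) = mex{1,1} = 0
G(11) = mex{0,0} = 1
G(12) = mex{1,1} = 0
G(13) = mex{0,0} = 1
G(14) = mex{1,1} = 0
G(n+2) = G(n) holds for n = 0,…,8 (a full window of length max(S) = 9), so the sequence is purely periodic with period 2.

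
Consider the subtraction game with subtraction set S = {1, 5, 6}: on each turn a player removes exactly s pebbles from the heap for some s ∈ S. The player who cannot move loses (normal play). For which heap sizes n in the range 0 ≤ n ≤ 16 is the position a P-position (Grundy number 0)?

0, 2, 4, 11, 13, 15

n :  0  1  2  3  4  5  6  7  8  9 10 11 12 13 14 15 16
G :  0  1  0  1  0  1  2  3  2  3  2  0  1  0  1  0  1
P-positions are exactly the n with G(n) = 0.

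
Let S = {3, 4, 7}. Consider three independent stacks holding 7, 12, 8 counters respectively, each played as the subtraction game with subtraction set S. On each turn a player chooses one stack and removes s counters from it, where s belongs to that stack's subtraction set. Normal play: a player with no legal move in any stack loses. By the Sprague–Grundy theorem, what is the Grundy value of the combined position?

All stacks use S = {3, 4, 7}:
G(0) = 0
G(1) = mex{} = 0
G(2) = mex{} = 0
G(3) = mex{0} = 1
G(4) = mex{0,0} = 1
G(5) = mex{0,0} = 1
G(6) = mex{1,0} = 2
G(7) = mex{1,1,0} = 2
G(8) = mex{1,1,0} = 2
G(9) = mex{2,1,0} = 3
G(10) = mex{2,2,1} = 0
G(11) = mex{2,2,1} = 0
G(12) = mex{3,2,1} = 0
Stack A: G(7) = 2.
Stack B: G(12) = 0.
Stack C: G(8) = 2.
Combined Grundy value = 2 ⊕ 0 ⊕ 2 = 0.

0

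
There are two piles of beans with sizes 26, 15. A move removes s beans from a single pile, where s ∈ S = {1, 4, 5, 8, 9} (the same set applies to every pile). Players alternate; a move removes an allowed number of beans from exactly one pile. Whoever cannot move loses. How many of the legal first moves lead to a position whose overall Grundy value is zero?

All piles use S = {1, 4, 5, 8, 9}:
G(0) = 0
G(1) = mex{0} = 1
G(2) = mex{1} = 0
G(3) = mex{0} = 1
G(4) = mex{1,0} = 2
G(5) = mex{2,1,0} = 3
G(6) = mex{3,0,1} = 2
G(7) = mex{2,1,0} = 3
G(8) = mex{3,2,1,0} = 4
G(9) = mex{4,3,2,1,0} = 5
G(10) = mex{5,2,3,0,1} = 4
G(11) = mex{4,3,2,1,0} = 5
G(12) = mex{5,4,3,2,1} = 0
G(13) = mex{0,5,4,3,2} = 1
G(14) = mex{1,4,5,2,3} = 0
G(15) = mex{0,5,4,3,2} = 1
G(16) = mex{1,0,5,4,3} = 2
G(17) = mex{2,1,0,5,4} = 3
G(18) = mex{3,0,1,4,5} = 2
G(19) = mex{2,1,0,5,4} = 3
G(20) = mex{3,2,1,0,5} = 4
G(21) = mex{4,3,2,1,0} = 5
G(22) = mex{5,2,3,0,1} = 4
G(23) = mex{4,3,2,1,0} = 5
G(24) = mex{5,4,3,2,1} = 0
G(25) = mex{0,5,4,3,2} = 1
G(26) = mex{1,4,5,2,3} = 0
Pile A: G(26) = 0.
Pile B: G(15) = 1.
Combined Grundy value = 0 ⊕ 1 = 1.
A winning move leaves total XOR = 0, i.e. changes one component's Grundy value g to g ⊕ X where X is the current total.
Pile A: need g' = 0⊕1 = 1. Options: 26−1→G=1, 26−4→G=4, 26−5→G=5, 26−8→G=2, 26−9→G=3. Hits: 1.
Pile B: need g' = 1⊕1 = 0. Options: 15−1→G=0, 15−4→G=5, 15−5→G=4, 15−8→G=3, 15−9→G=2. Hits: 1.

2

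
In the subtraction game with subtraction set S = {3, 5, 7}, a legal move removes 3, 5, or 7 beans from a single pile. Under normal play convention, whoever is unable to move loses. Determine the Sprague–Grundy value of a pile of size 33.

n :  0  1  2  3  4  5  6  7  8  9 10 11 12 13 14 15 16 17 18 19 20 21 22 23 24 25 26 27 28 29 30 31 32 33
G :  0  0  0  1  1  1  2  2  2  3  0  0  0  1  1  1  2  2  2  3  0  0  0  1  1  1  2  2  2  3  0  0  0  1

1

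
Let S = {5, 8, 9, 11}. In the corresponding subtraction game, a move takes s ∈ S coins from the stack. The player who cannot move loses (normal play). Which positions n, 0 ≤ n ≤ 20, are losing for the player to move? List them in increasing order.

0, 1, 2, 3, 4, 16, 17, 18, 19, 20

G(0) = 0
G(1) = mex{} = 0
G(2) = mex{} = 0
G(3) = mex{} = 0
G(4) = mex{} = 0
G(5) = mex{0} = 1
G(6) = mex{0} = 1
G(7) = mex{0} = 1
G(8) = mex{0,0} = 1
G(9) = mex{0,0,0} = 1
G(10) = mex{1,0,0} = 2
G(11) = mex{1,0,0,0} = 2
G(12) = mex{1,0,0,0} = 2
G(13) = mex{1,1,0,0} = 2
G(14) = mex{1,1,1,0} = 2
G(15) = mex{2,1,1,0} = 3
G(16) = mex{2,1,1,1} = 0
G(17) = mex{2,1,1,1} = 0
G(18) = mex{2,2,1,1} = 0
G(19) = mex{2,2,2,1} = 0
G(20) = mex{3,2,2,1} = 0
P-positions are exactly the n with G(n) = 0.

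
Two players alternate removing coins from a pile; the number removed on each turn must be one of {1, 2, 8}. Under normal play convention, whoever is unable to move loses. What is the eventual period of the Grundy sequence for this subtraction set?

3

n :  0  1  2  3  4  5  6  7  8  9 10 11 12 13 14
G :  0  1  2  0  1  2  0  1  2  0  1  2  0  1  2
G(n+3) = G(n) holds for n = 0,…,7 (a full window of length max(S) = 8), so the sequence is purely periodic with period 3.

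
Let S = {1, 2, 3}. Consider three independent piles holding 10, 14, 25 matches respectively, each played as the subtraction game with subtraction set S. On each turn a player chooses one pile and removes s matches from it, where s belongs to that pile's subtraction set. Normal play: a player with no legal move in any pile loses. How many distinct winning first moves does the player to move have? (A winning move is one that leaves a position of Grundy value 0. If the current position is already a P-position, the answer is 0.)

3

All piles use S = {1, 2, 3}:
G(0) = 0
G(1) = mex{0} = 1
G(2) = mex{1,0} = 2
G(3) = mex{2,1,0} = 3
G(4) = mex{3,2,1} = 0
G(5) = mex{0,3,2} = 1
G(6) = mex{1,0,3} = 2
G(7) = mex{2,1,0} = 3
G(8) = mex{3,2,1} = 0
G(9) = mex{0,3,2} = 1
G(10) = mex{1,0,3} = 2
G(11) = mex{2,1,0} = 3
G(12) = mex{3,2,1} = 0
G(13) = mex{0,3,2} = 1
G(14) = mex{1,0,3} = 2
G(15) = mex{2,1,0} = 3
G(16) = mex{3,2,1} = 0
G(17) = mex{0,3,2} = 1
G(18) = mex{1,0,3} = 2
G(19) = mex{2,1,0} = 3
G(20) = mex{3,2,1} = 0
G(21) = mex{0,3,2} = 1
G(22) = mex{1,0,3} = 2
G(23) = mex{2,1,0} = 3
G(24) = mex{3,2,1} = 0
G(25) = mex{0,3,2} = 1
Pile A: G(10) = 2.
Pile B: G(14) = 2.
Pile C: G(25) = 1.
Combined Grundy value = 2 ⊕ 2 ⊕ 1 = 1.
A winning move leaves total XOR = 0, i.e. changes one component's Grundy value g to g ⊕ X where X is the current total.
Pile A: need g' = 2⊕1 = 3. Options: 10−1→G=1, 10−2→G=0, 10−3→G=3. Hits: 1.
Pile B: need g' = 2⊕1 = 3. Options: 14−1→G=1, 14−2→G=0, 14−3→G=3. Hits: 1.
Pile C: need g' = 1⊕1 = 0. Options: 25−1→G=0, 25−2→G=3, 25−3→G=2. Hits: 1.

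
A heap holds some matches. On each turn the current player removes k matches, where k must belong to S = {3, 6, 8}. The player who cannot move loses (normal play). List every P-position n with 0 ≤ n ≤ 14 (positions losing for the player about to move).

0, 1, 2, 11, 12, 13

n :  0  1  2  3  4  5  6  7  8  9 10 11 12 13 14
G :  0  0  0  1  1  1  2  2  2  3  3  0  0  0  1
P-positions are exactly the n with G(n) = 0.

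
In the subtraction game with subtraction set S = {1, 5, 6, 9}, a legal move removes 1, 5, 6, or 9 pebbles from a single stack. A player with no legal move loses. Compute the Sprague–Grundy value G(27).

1

G(0) = 0
G(1) = mex{0} = 1
G(2) = mex{1} = 0
G(3) = mex{0} = 1
G(4) = mex{1} = 0
G(5) = mex{0,0} = 1
G(6) = mex{1,1,0} = 2
G(7) = mex{2,0,1} = 3
G(8) = mex{3,1,0} = 2
G(9) = mex{2,0,1,0} = 3
G(10) = mex{3,1,0,1} = 2
G(11) = mex{2,2,1,0} = 3
G(12) = mex{3,3,2,1} = 0
G(13) = mex{0,2,3,0} = 1
G(14) = mex{1,3,2,1} = 0
G(15) = mex{0,2,3,2} = 1
G(16) = mex{1,3,2,3} = 0
G(17) = mex{0,0,3,2} = 1
G(18) = mex{1,1,0,3} = 2
G(19) = mex{2,0,1,2} = 3
G(20) = mex{3,1,0,3} = 2
G(21) = mex{2,0,1,0} = 3
G(22) = mex{3,1,0,1} = 2
G(23) = mex{2,2,1,0} = 3
G(24) = mex{3,3,2,1} = 0
G(25) = mex{0,2,3,0} = 1
G(26) = mex{1,3,2,1} = 0
G(27) = mex{0,2,3,2} = 1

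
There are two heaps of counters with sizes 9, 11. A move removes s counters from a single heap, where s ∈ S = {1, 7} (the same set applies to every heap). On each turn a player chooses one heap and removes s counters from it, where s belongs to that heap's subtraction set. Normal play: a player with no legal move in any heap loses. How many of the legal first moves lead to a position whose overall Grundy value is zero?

0

All heaps use S = {1, 7}:
G(0) = 0
G(1) = mex{0} = 1
G(2) = mex{1} = 0
G(3) = mex{0} = 1
G(4) = mex{1} = 0
G(5) = mex{0} = 1
G(6) = mex{1} = 0
G(7) = mex{0,0} = 1
G(8) = mex{1,1} = 0
G(9) = mex{0,0} = 1
G(10) = mex{1,1} = 0
G(11) = mex{0,0} = 1
Heap A: G(9) = 1.
Heap B: G(11) = 1.
Combined Grundy value = 1 ⊕ 1 = 0.
A winning move leaves total XOR = 0, i.e. changes one component's Grundy value g to g ⊕ X where X is the current total.
Heap A: target g' = 1⊕0 = 1, but every legal move changes the Grundy value (mex property), so 0 moves.
Heap B: target g' = 1⊕0 = 1, but every legal move changes the Grundy value (mex property), so 0 moves.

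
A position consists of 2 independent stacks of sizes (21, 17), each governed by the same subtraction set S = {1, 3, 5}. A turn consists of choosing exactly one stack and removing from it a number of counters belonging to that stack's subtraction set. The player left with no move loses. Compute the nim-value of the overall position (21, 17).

All stacks use S = {1, 3, 5}:
G(0) = 0
G(1) = mex{0} = 1
G(2) = mex{1} = 0
G(3) = mex{0,0} = 1
G(4) = mex{1,1} = 0
G(5) = mex{0,0,0} = 1
G(6) = mex{1,1,1} = 0
G(7) = mex{0,0,0} = 1
G(8) = mex{1,1,1} = 0
G(9) = mex{0,0,0} = 1
G(10) = mex{1,1,1} = 0
G(11) = mex{0,0,0} = 1
G(12) = mex{1,1,1} = 0
G(13) = mex{0,0,0} = 1
G(14) = mex{1,1,1} = 0
G(15) = mex{0,0,0} = 1
G(16) = mex{1,1,1} = 0
G(17) = mex{0,0,0} = 1
G(18) = mex{1,1,1} = 0
G(19) = mex{0,0,0} = 1
G(20) = mex{1,1,1} = 0
G(21) = mex{0,0,0} = 1
Stack A: G(21) = 1.
Stack B: G(17) = 1.
Combined Grundy value = 1 ⊕ 1 = 0.

0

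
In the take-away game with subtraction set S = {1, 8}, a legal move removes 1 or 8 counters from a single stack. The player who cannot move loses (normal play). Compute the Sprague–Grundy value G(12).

n :  0  1  2  3  4  5  6  7  8  9 10 11 12
G :  0  1  0  1  0  1  0  1  2  0  1  0  1

1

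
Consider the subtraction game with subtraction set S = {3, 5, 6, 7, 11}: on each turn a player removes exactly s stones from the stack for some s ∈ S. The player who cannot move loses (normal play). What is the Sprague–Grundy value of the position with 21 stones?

n :  0  1  2  3  4  5  6  7  8  9 10 11 12 13 14 15 16 17 18 19 20 21
G :  0  0  0  1  1  1  2  2  2  3  0  3  4  1  0  5  2  1  0  3  2  1

1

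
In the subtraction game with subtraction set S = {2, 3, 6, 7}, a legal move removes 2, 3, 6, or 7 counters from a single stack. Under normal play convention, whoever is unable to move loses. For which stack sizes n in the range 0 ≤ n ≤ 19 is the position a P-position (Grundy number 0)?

0, 1, 5, 9, 10, 14, 18, 19

G(0) = 0
G(1) = mex{} = 0
G(2) = mex{0} = 1
G(3) = mex{0,0} = 1
G(4) = mex{1,0} = 2
G(5) = mex{1,1} = 0
G(6) = mex{2,1,0} = 3
G(7) = mex{0,2,0,0} = 1
G(8) = mex{3,0,1,0} = 2
G(9) = mex{1,3,1,1} = 0
G(10) = mex{2,1,2,1} = 0
G(11) = mex{0,2,0,2} = 1
G(12) = mex{0,0,3,0} = 1
G(13) = mex{1,0,1,3} = 2
G(14) = mex{1,1,2,1} = 0
G(15) = mex{2,1,0,2} = 3
G(16) = mex{0,2,0,0} = 1
G(17) = mex{3,0,1,0} = 2
G(18) = mex{1,3,1,1} = 0
G(19) = mex{2,1,2,1} = 0
P-positions are exactly the n with G(n) = 0.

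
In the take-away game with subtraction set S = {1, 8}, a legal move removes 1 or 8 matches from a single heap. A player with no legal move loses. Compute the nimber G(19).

G(0) = 0
G(1) = mex{0} = 1
G(2) = mex{1} = 0
G(3) = mex{0} = 1
G(4) = mex{1} = 0
G(5) = mex{0} = 1
G(6) = mex{1} = 0
G(7) = mex{0} = 1
G(8) = mex{1,0} = 2
G(9) = mex{2,1} = 0
G(10) = mex{0,0} = 1
G(11) = mex{1,1} = 0
G(12) = mex{0,0} = 1
G(13) = mex{1,1} = 0
G(14) = mex{0,0} = 1
G(15) = mex{1,1} = 0
G(16) = mex{0,2} = 1
G(17) = mex{1,0} = 2
G(18) = mex{2,1} = 0
G(19) = mex{0,0} = 1

1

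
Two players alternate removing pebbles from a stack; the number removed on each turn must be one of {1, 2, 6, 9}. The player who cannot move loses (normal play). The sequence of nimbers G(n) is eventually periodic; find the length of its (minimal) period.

7

n :  0  1  2  3  4  5  6  7  8  9 10 11 12 13 14 15 16 17
G :  0  1  2  0  1  2  3  0  1  2  0  1  2  3  0  1  2  0
G(n+7) = G(n) holds for n = 0,…,8 (a full window of length max(S) = 9), so the sequence is purely periodic with period 7.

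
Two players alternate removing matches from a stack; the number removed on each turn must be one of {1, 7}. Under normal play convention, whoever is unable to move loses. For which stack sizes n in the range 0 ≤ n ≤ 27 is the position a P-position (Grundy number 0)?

0, 2, 4, 6, 8, 10, 12, 14, 16, 18, 20, 22, 24, 26

G(0) = 0
G(1) = mex{0} = 1
G(2) = mex{1} = 0
G(3) = mex{0} = 1
G(4) = mex{1} = 0
G(5) = mex{0} = 1
G(6) = mex{1} = 0
G(7) = mex{0,0} = 1
G(8) = mex{1,1} = 0
G(9) = mex{0,0} = 1
G(10) = mex{1,1} = 0
G(11) = mex{0,0} = 1
G(12) = mex{1,1} = 0
G(13) = mex{0,0} = 1
G(14) = mex{1,1} = 0
G(15) = mex{0,0} = 1
G(16) = mex{1,1} = 0
G(17) = mex{0,0} = 1
G(18) = mex{1,1} = 0
G(19) = mex{0,0} = 1
G(20) = mex{1,1} = 0
G(21) = mex{0,0} = 1
G(22) = mex{1,1} = 0
G(23) = mex{0,0} = 1
G(24) = mex{1,1} = 0
G(25) = mex{0,0} = 1
G(26) = mex{1,1} = 0
G(27) = mex{0,0} = 1
P-positions are exactly the n with G(n) = 0.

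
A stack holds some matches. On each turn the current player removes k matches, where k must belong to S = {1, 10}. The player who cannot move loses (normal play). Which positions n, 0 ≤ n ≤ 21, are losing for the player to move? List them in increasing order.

0, 2, 4, 6, 8, 11, 13, 15, 17, 19

G(0) = 0
G(1) = mex{0} = 1
G(2) = mex{1} = 0
G(3) = mex{0} = 1
G(4) = mex{1} = 0
G(5) = mex{0} = 1
G(6) = mex{1} = 0
G(7) = mex{0} = 1
G(8) = mex{1} = 0
G(9) = mex{0} = 1
G(10) = mex{1,0} = 2
G(11) = mex{2,1} = 0
G(12) = mex{0,0} = 1
G(13) = mex{1,1} = 0
G(14) = mex{0,0} = 1
G(15) = mex{1,1} = 0
G(16) = mex{0,0} = 1
G(17) = mex{1,1} = 0
G(18) = mex{0,0} = 1
G(19) = mex{1,1} = 0
G(20) = mex{0,2} = 1
G(21) = mex{1,0} = 2
P-positions are exactly the n with G(n) = 0.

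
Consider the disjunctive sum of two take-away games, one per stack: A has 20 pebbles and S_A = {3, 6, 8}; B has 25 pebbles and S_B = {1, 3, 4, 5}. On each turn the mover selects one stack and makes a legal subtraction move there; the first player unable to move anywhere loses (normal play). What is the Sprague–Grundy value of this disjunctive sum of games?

Stack A, S = {3, 6, 8}:
G(0) = 0
G(1) = mex{} = 0
G(2) = mex{} = 0
G(3) = mex{0} = 1
G(4) = mex{0} = 1
G(5) = mex{0} = 1
G(6) = mex{1,0} = 2
G(7) = mex{1,0} = 2
G(8) = mex{1,0,0} = 2
G(9) = mex{2,1,0} = 3
G(10) = mex{2,1,0} = 3
G(11) = mex{2,1,1} = 0
G(12) = mex{3,2,1} = 0
G(13) = mex{3,2,1} = 0
G(14) = mex{0,2,2} = 1
G(15) = mex{0,3,2} = 1
G(16) = mex{0,3,2} = 1
G(17) = mex{1,0,3} = 2
G(18) = mex{1,0,3} = 2
G(19) = mex{1,0,0} = 2
G(20) = mex{2,1,0} = 3
G_A(20) = 3.
Stack B, S = {1, 3, 4, 5}:
G(0) = 0
G(1) = mex{0} = 1
G(2) = mex{1} = 0
G(3) = mex{0,0} = 1
G(4) = mex{1,1,0} = 2
G(5) = mex{2,0,1,0} = 3
G(6) = mex{3,1,0,1} = 2
G(7) = mex{2,2,1,0} = 3
G(8) = mex{3,3,2,1} = 0
G(9) = mex{0,2,3,2} = 1
G(10) = mex{1,3,2,3} = 0
G(11) = mex{0,0,3,2} = 1
G(12) = mex{1,1,0,3} = 2
G(13) = mex{2,0,1,0} = 3
G(14) = mex{3,1,0,1} = 2
G(15) = mex{2,2,1,0} = 3
G(16) = mex{3,3,2,1} = 0
G(17) = mex{0,2,3,2} = 1
G(18) = mex{1,3,2,3} = 0
G(19) = mex{0,0,3,2} = 1
G(20) = mex{1,1,0,3} = 2
G(21) = mex{2,0,1,0} = 3
G(22) = mex{3,1,0,1} = 2
G(23) = mex{2,2,1,0} = 3
G(24) = mex{3,3,2,1} = 0
G(25) = mex{0,2,3,2} = 1
G_B(25) = 1.
Combined Grundy value = 3 ⊕ 1 = 2.

2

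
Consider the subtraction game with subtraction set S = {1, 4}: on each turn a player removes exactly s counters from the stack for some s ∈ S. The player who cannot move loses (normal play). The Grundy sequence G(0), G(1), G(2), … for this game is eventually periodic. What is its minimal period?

5

n :  0  1  2  3  4  5  6  7  8  9 10 11 12 13 14
G :  0  1  0  1  2  0  1  0  1  2  0  1  0  1  2
G(n+5) = G(n) holds for n = 0,…,3 (a full window of length max(S) = 4), so the sequence is purely periodic with period 5.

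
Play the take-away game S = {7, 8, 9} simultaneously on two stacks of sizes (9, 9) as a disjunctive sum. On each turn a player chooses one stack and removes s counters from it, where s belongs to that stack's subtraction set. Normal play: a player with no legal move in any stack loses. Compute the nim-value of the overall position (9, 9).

0

All stacks use S = {7, 8, 9}:
n : 0 1 2 3 4 5 6 7 8 9
G : 0 0 0 0 0 0 0 1 1 1
Stack A: G(9) = 1.
Stack B: G(9) = 1.
Combined Grundy value = 1 ⊕ 1 = 0.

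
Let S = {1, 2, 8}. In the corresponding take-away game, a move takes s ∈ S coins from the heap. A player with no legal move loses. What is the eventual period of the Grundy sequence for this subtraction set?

n :  0  1  2  3  4  5  6  7  8  9 10 11 12 13 14
G :  0  1  2  0  1  2  0  1  2  0  1  2  0  1  2
G(n+3) = G(n) holds for n = 0,…,7 (a full window of length max(S) = 8), so the sequence is purely periodic with period 3.

3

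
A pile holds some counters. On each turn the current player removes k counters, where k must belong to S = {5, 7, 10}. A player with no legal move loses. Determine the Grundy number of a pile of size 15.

n :  0  1  2  3  4  5  6  7  8  9 10 11 12 13 14 15
G :  0  0  0  0  0  1  1  1  1  1  2  2  2  2  2  0

0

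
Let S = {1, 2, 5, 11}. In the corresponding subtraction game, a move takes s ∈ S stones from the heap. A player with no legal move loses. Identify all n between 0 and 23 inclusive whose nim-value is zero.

0, 3, 6, 9, 12, 15, 18, 21

n :  0  1  2  3  4  5  6  7  8  9 10 11 12 13 14 15 16 17 18 19 20 21 22 23
G :  0  1  2  0  1  2  0  1  2  0  1  2  0  1  2  0  1  2  0  1  2  0  1  2
P-positions are exactly the n with G(n) = 0.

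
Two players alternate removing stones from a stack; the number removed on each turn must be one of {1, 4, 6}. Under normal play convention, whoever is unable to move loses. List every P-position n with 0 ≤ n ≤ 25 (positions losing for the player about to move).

G(0) = 0
G(1) = mex{0} = 1
G(2) = mex{1} = 0
G(3) = mex{0} = 1
G(4) = mex{1,0} = 2
G(5) = mex{2,1} = 0
G(6) = mex{0,0,0} = 1
G(7) = mex{1,1,1} = 0
G(8) = mex{0,2,0} = 1
G(9) = mex{1,0,1} = 2
G(10) = mex{2,1,2} = 0
G(11) = mex{0,0,0} = 1
G(12) = mex{1,1,1} = 0
G(13) = mex{0,2,0} = 1
G(14) = mex{1,0,1} = 2
G(15) = mex{2,1,2} = 0
G(16) = mex{0,0,0} = 1
G(17) = mex{1,1,1} = 0
G(18) = mex{0,2,0} = 1
G(19) = mex{1,0,1} = 2
G(20) = mex{2,1,2} = 0
G(21) = mex{0,0,0} = 1
G(22) = mex{1,1,1} = 0
G(23) = mex{0,2,0} = 1
G(24) = mex{1,0,1} = 2
G(25) = mex{2,1,2} = 0
P-positions are exactly the n with G(n) = 0.

0, 2, 5, 7, 10, 12, 15, 17, 20, 22, 25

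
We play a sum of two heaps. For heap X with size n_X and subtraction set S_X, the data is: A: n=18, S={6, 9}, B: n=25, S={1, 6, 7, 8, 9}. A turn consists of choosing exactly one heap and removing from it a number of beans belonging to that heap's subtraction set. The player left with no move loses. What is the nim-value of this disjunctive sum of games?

Heap A, S = {6, 9}:
n :  0  1  2  3  4  5  6  7  8  9 10 11 12 13 14 15 16 17 18
G :  0  0  0  0  0  0  1  1  1  1  1  1  2  2  2  0  0  0  0
G_A(18) = 0.
Heap B, S = {1, 6, 7, 8, 9}:
G(0) = 0
G(1) = mex{0} = 1
G(2) = mex{1} = 0
G(3) = mex{0} = 1
G(4) = mex{1} = 0
G(5) = mex{0} = 1
G(6) = mex{1,0} = 2
G(7) = mex{2,1,0} = 3
G(8) = mex{3,0,1,0} = 2
G(9) = mex{2,1,0,1,0} = 3
G(10) = mex{3,0,1,0,1} = 2
G(11) = mex{2,1,0,1,0} = 3
G(12) = mex{3,2,1,0,1} = 4
G(13) = mex{4,3,2,1,0} = 5
G(14) = mex{5,2,3,2,1} = 0
G(15) = mex{0,3,2,3,2} = 1
G(16) = mex{1,2,3,2,3} = 0
G(17) = mex{0,3,2,3,2} = 1
G(18) = mex{1,4,3,2,3} = 0
G(19) = mex{0,5,4,3,2} = 1
G(20) = mex{1,0,5,4,3} = 2
G(21) = mex{2,1,0,5,4} = 3
G(22) = mex{3,0,1,0,5} = 2
G(23) = mex{2,1,0,1,0} = 3
G(24) = mex{3,0,1,0,1} = 2
G(25) = mex{2,1,0,1,0} = 3
G_B(25) = 3.
Combined Grundy value = 0 ⊕ 3 = 3.

3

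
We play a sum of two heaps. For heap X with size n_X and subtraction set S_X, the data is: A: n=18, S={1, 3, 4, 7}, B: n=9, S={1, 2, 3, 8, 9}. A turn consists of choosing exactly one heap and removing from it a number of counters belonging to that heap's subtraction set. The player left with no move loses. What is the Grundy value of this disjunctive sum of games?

5

Heap A, S = {1, 3, 4, 7}:
n :  0  1  2  3  4  5  6  7  8  9 10 11 12 13 14 15 16 17 18
G :  0  1  0  1  2  3  2  3  0  1  0  1  2  3  2  3  0  1  0
G_A(18) = 0.
Heap B, S = {1, 2, 3, 8, 9}:
n : 0 1 2 3 4 5 6 7 8 9
G : 0 1 2 3 0 1 2 3 4 5
G_B(9) = 5.
Combined Grundy value = 0 ⊕ 5 = 5.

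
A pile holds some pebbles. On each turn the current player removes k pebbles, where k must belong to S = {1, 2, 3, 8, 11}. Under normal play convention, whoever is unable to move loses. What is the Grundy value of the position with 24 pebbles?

n :  0  1  2  3  4  5  6  7  8  9 10 11 12 13 14 15 16 17 18 19 20 21 22 23 24
G :  0  1  2  3  0  1  2  3  4  0  1  2  3  0  1  2  3  4  0  1  2  3  0  1  2

2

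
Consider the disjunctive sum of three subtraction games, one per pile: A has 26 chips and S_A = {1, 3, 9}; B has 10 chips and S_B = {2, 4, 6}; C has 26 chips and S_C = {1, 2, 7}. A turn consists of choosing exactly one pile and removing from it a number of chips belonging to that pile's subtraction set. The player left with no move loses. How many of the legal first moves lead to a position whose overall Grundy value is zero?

Pile A, S = {1, 3, 9}:
n :  0  1  2  3  4  5  6  7  8  9 10 11 12 13 14 15 16 17 18 19 20 21 22 23 24 25 26
G :  0  1  0  1  0  1  0  1  0  1  0  1  0  1  0  1  0  1  0  1  0  1  0  1  0  1  0
G_A(26) = 0.
Pile B, S = {2, 4, 6}:
G(0) = 0
G(1) = mex{} = 0
G(2) = mex{0} = 1
G(3) = mex{0} = 1
G(4) = mex{1,0} = 2
G(5) = mex{1,0} = 2
G(6) = mex{2,1,0} = 3
G(7) = mex{2,1,0} = 3
G(8) = mex{3,2,1} = 0
G(9) = mex{3,2,1} = 0
G(10) = mex{0,3,2} = 1
G_B(10) = 1.
Pile C, S = {1, 2, 7}:
G(0) = 0
G(1) = mex{0} = 1
G(2) = mex{1,0} = 2
G(3) = mex{2,1} = 0
G(4) = mex{0,2} = 1
G(5) = mex{1,0} = 2
G(6) = mex{2,1} = 0
G(7) = mex{0,2,0} = 1
G(8) = mex{1,0,1} = 2
G(9) = mex{2,1,2} = 0
G(10) = mex{0,2,0} = 1
G(11) = mex{1,0,1} = 2
G(12) = mex{2,1,2} = 0
G(13) = mex{0,2,0} = 1
G(14) = mex{1,0,1} = 2
G(15) = mex{2,1,2} = 0
G(16) = mex{0,2,0} = 1
G(17) = mex{1,0,1} = 2
G(18) = mex{2,1,2} = 0
G(19) = mex{0,2,0} = 1
G(20) = mex{1,0,1} = 2
G(21) = mex{2,1,2} = 0
G(22) = mex{0,2,0} = 1
G(23) = mex{1,0,1} = 2
G(24) = mex{2,1,2} = 0
G(25) = mex{0,2,0} = 1
G(26) = mex{1,0,1} = 2
G_C(26) = 2.
Combined Grundy value = 0 ⊕ 1 ⊕ 2 = 3.
A winning move leaves total XOR = 0, i.e. changes one component's Grundy value g to g ⊕ X where X is the current total.
Pile A: need g' = 0⊕3 = 3. Options: 26−1→G=1, 26−3→G=1, 26−9→G=1. Hits: 0.
Pile B: need g' = 1⊕3 = 2. Options: 10−2→G=0, 10−4→G=3, 10−6→G=2. Hits: 1.
Pile C: need g' = 2⊕3 = 1. Options: 26−1→G=1, 26−2→G=0, 26−7→G=1. Hits: 2.

3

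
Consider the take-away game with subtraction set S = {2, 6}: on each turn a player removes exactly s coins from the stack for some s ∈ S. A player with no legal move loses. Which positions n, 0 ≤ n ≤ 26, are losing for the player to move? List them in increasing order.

0, 1, 4, 5, 8, 9, 12, 13, 16, 17, 20, 21, 24, 25

G(0) = 0
G(1) = mex{} = 0
G(2) = mex{0} = 1
G(3) = mex{0} = 1
G(4) = mex{1} = 0
G(5) = mex{1} = 0
G(6) = mex{0,0} = 1
G(7) = mex{0,0} = 1
G(8) = mex{1,1} = 0
G(9) = mex{1,1} = 0
G(10) = mex{0,0} = 1
G(11) = mex{0,0} = 1
G(12) = mex{1,1} = 0
G(13) = mex{1,1} = 0
G(14) = mex{0,0} = 1
G(15) = mex{0,0} = 1
G(16) = mex{1,1} = 0
G(17) = mex{1,1} = 0
G(18) = mex{0,0} = 1
G(19) = mex{0,0} = 1
G(20) = mex{1,1} = 0
G(21) = mex{1,1} = 0
G(22) = mex{0,0} = 1
G(23) = mex{0,0} = 1
G(24) = mex{1,1} = 0
G(25) = mex{1,1} = 0
G(26) = mex{0,0} = 1
P-positions are exactly the n with G(n) = 0.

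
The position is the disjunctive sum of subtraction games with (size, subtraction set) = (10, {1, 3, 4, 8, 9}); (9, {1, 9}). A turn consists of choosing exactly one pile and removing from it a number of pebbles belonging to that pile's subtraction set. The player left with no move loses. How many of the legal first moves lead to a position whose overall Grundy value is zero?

1

Pile A, S = {1, 3, 4, 8, 9}:
n :  0  1  2  3  4  5  6  7  8  9 10
G :  0  1  0  1  2  3  2  0  1  4  3
G_A(10) = 3.
Pile B, S = {1, 9}:
G(0) = 0
G(1) = mex{0} = 1
G(2) = mex{1} = 0
G(3) = mex{0} = 1
G(4) = mex{1} = 0
G(5) = mex{0} = 1
G(6) = mex{1} = 0
G(7) = mex{0} = 1
G(8) = mex{1} = 0
G(9) = mex{0,0} = 1
G_B(9) = 1.
Combined Grundy value = 3 ⊕ 1 = 2.
A winning move leaves total XOR = 0, i.e. changes one component's Grundy value g to g ⊕ X where X is the current total.
Pile A: need g' = 3⊕2 = 1. Options: 10−1→G=4, 10−3→G=0, 10−4→G=2, 10−8→G=0, 10−9→G=1. Hits: 1.
Pile B: need g' = 1⊕2 = 3. Options: 9−1→G=0, 9−9→G=0. Hits: 0.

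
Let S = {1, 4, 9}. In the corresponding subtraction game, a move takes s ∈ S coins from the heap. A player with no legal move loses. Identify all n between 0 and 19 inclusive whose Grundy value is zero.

0, 2, 5, 7, 10, 12, 15, 17

n :  0  1  2  3  4  5  6  7  8  9 10 11 12 13 14 15 16 17 18 19
G :  0  1  0  1  2  0  1  0  1  2  0  1  0  1  2  0  1  0  1  2
P-positions are exactly the n with G(n) = 0.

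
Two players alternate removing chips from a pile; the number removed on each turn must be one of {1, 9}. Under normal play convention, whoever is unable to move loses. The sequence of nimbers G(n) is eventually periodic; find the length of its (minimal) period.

n :  0  1  2  3  4  5  6  7  8  9 10 11 12 13 14
G :  0  1  0  1  0  1  0  1  0  1  0  1  0  1  0
G(n+2) = G(n) holds for n = 0,…,8 (a full window of length max(S) = 9), so the sequence is purely periodic with period 2.

2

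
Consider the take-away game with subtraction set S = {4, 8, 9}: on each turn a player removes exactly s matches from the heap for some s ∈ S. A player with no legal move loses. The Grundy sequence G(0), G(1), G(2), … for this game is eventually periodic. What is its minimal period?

13

G(0) = 0
G(1) = mex{} = 0
G(2) = mex{} = 0
G(3) = mex{} = 0
G(4) = mex{0} = 1
G(5) = mex{0} = 1
G(6) = mex{0} = 1
G(7) = mex{0} = 1
G(8) = mex{1,0} = 2
G(9) = mex{1,0,0} = 2
G(10) = mex{1,0,0} = 2
G(11) = mex{1,0,0} = 2
G(12) = mex{2,1,0} = 3
G(13) = mex{2,1,1} = 0
G(14) = mex{2,1,1} = 0
G(15) = mex{2,1,1} = 0
G(16) = mex{3,2,1} = 0
G(17) = mex{0,2,2} = 1
G(18) = mex{0,2,2} = 1
G(19) = mex{0,2,2} = 1
G(20) = mex{0,3,2} = 1
G(21) = mex{1,0,3} = 2
G(22) = mex{1,0,0} = 2
G(23) = mex{1,0,0} = 2
G(24) = mex{1,0,0} = 2
G(25) = mex{2,1,0} = 3
G(26) = mex{2,1,1} = 0
G(27) = mex{2,1,1} = 0
G(n+13) = G(n) holds for n = 0,…,8 (a full window of length max(S) = 9), so the sequence is purely periodic with period 13.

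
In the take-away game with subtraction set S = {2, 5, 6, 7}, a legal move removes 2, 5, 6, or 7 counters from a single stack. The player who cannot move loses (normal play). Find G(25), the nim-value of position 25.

n :  0  1  2  3  4  5  6  7  8  9 10 11 12 13 14 15 16 17 18 19 20 21 22 23 24 25
G :  0  0  1  1  0  2  1  3  2  2  3  3  0  0  1  1  0  2  1  3  2  2  3  3  0  0

0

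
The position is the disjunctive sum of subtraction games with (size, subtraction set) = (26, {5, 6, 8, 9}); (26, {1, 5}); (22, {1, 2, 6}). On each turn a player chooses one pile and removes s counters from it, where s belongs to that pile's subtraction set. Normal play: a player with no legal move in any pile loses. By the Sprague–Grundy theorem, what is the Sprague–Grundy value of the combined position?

3

Pile A, S = {5, 6, 8, 9}:
G(0) = 0
G(1) = mex{} = 0
G(2) = mex{} = 0
G(3) = mex{} = 0
G(4) = mex{} = 0
G(5) = mex{0} = 1
G(6) = mex{0,0} = 1
G(7) = mex{0,0} = 1
G(8) = mex{0,0,0} = 1
G(9) = mex{0,0,0,0} = 1
G(10) = mex{1,0,0,0} = 2
G(11) = mex{1,1,0,0} = 2
G(12) = mex{1,1,0,0} = 2
G(13) = mex{1,1,1,0} = 2
G(14) = mex{1,1,1,1} = 0
G(15) = mex{2,1,1,1} = 0
G(16) = mex{2,2,1,1} = 0
G(17) = mex{2,2,1,1} = 0
G(18) = mex{2,2,2,1} = 0
G(19) = mex{0,2,2,2} = 1
G(20) = mex{0,0,2,2} = 1
G(21) = mex{0,0,2,2} = 1
G(22) = mex{0,0,0,2} = 1
G(23) = mex{0,0,0,0} = 1
G(24) = mex{1,0,0,0} = 2
G(25) = mex{1,1,0,0} = 2
G(26) = mex{1,1,0,0} = 2
G_A(26) = 2.
Pile B, S = {1, 5}:
G(0) = 0
G(1) = mex{0} = 1
G(2) = mex{1} = 0
G(3) = mex{0} = 1
G(4) = mex{1} = 0
G(5) = mex{0,0} = 1
G(6) = mex{1,1} = 0
G(7) = mex{0,0} = 1
G(8) = mex{1,1} = 0
G(9) = mex{0,0} = 1
G(10) = mex{1,1} = 0
G(11) = mex{0,0} = 1
G(12) = mex{1,1} = 0
G(13) = mex{0,0} = 1
G(14) = mex{1,1} = 0
G(15) = mex{0,0} = 1
G(16) = mex{1,1} = 0
G(17) = mex{0,0} = 1
G(18) = mex{1,1} = 0
G(19) = mex{0,0} = 1
G(20) = mex{1,1} = 0
G(21) = mex{0,0} = 1
G(22) = mex{1,1} = 0
G(23) = mex{0,0} = 1
G(24) = mex{1,1} = 0
G(25) = mex{0,0} = 1
G(26) = mex{1,1} = 0
G_B(26) = 0.
Pile C, S = {1, 2, 6}:
n :  0  1  2  3  4  5  6  7  8  9 10 11 12 13 14 15 16 17 18 19 20 21 22
G :  0  1  2  0  1  2  3  0  1  2  0  1  2  3  0  1  2  0  1  2  3  0  1
G_C(22) = 1.
Combined Grundy value = 2 ⊕ 0 ⊕ 1 = 3.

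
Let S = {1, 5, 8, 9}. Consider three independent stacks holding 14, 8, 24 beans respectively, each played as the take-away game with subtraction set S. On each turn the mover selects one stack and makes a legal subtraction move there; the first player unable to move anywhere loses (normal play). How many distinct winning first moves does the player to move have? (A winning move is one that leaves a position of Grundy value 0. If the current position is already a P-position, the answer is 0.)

All stacks use S = {1, 5, 8, 9}:
G(0) = 0
G(1) = mex{0} = 1
G(2) = mex{1} = 0
G(3) = mex{0} = 1
G(4) = mex{1} = 0
G(5) = mex{0,0} = 1
G(6) = mex{1,1} = 0
G(7) = mex{0,0} = 1
G(8) = mex{1,1,0} = 2
G(9) = mex{2,0,1,0} = 3
G(10) = mex{3,1,0,1} = 2
G(11) = mex{2,0,1,0} = 3
G(12) = mex{3,1,0,1} = 2
G(13) = mex{2,2,1,0} = 3
G(14) = mex{3,3,0,1} = 2
G(15) = mex{2,2,1,0} = 3
G(16) = mex{3,3,2,1} = 0
G(17) = mex{0,2,3,2} = 1
G(18) = mex{1,3,2,3} = 0
G(19) = mex{0,2,3,2} = 1
G(20) = mex{1,3,2,3} = 0
G(21) = mex{0,0,3,2} = 1
G(22) = mex{1,1,2,3} = 0
G(23) = mex{0,0,3,2} = 1
G(24) = mex{1,1,0,3} = 2
Stack A: G(14) = 2.
Stack B: G(8) = 2.
Stack C: G(24) = 2.
Combined Grundy value = 2 ⊕ 2 ⊕ 2 = 2.
A winning move leaves total XOR = 0, i.e. changes one component's Grundy value g to g ⊕ X where X is the current total.
Stack A: need g' = 2⊕2 = 0. Options: 14−1→G=3, 14−5→G=3, 14−8→G=0, 14−9→G=1. Hits: 1.
Stack B: need g' = 2⊕2 = 0. Options: 8−1→G=1, 8−5→G=1, 8−8→G=0. Hits: 1.
Stack C: need g' = 2⊕2 = 0. Options: 24−1→G=1, 24−5→G=1, 24−8→G=0, 24−9→G=3. Hits: 1.

3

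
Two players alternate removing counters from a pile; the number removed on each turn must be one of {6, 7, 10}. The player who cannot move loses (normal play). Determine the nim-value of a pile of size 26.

1

G(0) = 0
G(1) = mex{} = 0
G(2) = mex{} = 0
G(3) = mex{} = 0
G(4) = mex{} = 0
G(5) = mex{} = 0
G(6) = mex{0} = 1
G(7) = mex{0,0} = 1
G(8) = mex{0,0} = 1
G(9) = mex{0,0} = 1
G(10) = mex{0,0,0} = 1
G(11) = mex{0,0,0} = 1
G(12) = mex{1,0,0} = 2
G(13) = mex{1,1,0} = 2
G(14) = mex{1,1,0} = 2
G(15) = mex{1,1,0} = 2
G(16) = mex{1,1,1} = 0
G(17) = mex{1,1,1} = 0
G(18) = mex{2,1,1} = 0
G(19) = mex{2,2,1} = 0
G(20) = mex{2,2,1} = 0
G(21) = mex{2,2,1} = 0
G(22) = mex{0,2,2} = 1
G(23) = mex{0,0,2} = 1
G(24) = mex{0,0,2} = 1
G(25) = mex{0,0,2} = 1
G(26) = mex{0,0,0} = 1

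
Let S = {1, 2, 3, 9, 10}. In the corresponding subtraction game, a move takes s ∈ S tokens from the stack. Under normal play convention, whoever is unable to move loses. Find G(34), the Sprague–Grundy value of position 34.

n :  0  1  2  3  4  5  6  7  8  9 10 11 12 13 14 15 16 17 18 19 20 21 22 23 24 25 26 27 28 29 30 31 32 33 34
G :  0  1  2  3  0  1  2  3  0  1  2  3  0  1  2  3  0  1  2  3  0  1  2  3  0  1  2  3  0  1  2  3  0  1  2

2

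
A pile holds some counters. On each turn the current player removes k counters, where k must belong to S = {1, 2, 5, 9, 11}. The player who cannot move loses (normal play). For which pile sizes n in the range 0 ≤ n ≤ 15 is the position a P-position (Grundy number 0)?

0, 3, 6, 10, 13

n :  0  1  2  3  4  5  6  7  8  9 10 11 12 13 14 15
G :  0  1  2  0  1  2  0  1  2  3  0  1  2  0  1  2
P-positions are exactly the n with G(n) = 0.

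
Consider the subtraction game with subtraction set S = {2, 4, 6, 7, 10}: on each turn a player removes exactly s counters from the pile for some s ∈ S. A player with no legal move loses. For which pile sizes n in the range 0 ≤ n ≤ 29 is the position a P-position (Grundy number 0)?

0, 1, 9, 12, 17, 20, 25, 28

G(0) = 0
G(1) = mex{} = 0
G(2) = mex{0} = 1
G(3) = mex{0} = 1
G(4) = mex{1,0} = 2
G(5) = mex{1,0} = 2
G(6) = mex{2,1,0} = 3
G(7) = mex{2,1,0,0} = 3
G(8) = mex{3,2,1,0} = 4
G(9) = mex{3,2,1,1} = 0
G(10) = mex{4,3,2,1,0} = 5
G(11) = mex{0,3,2,2,0} = 1
G(12) = mex{5,4,3,2,1} = 0
G(13) = mex{1,0,3,3,1} = 2
G(14) = mex{0,5,4,3,2} = 1
G(15) = mex{2,1,0,4,2} = 3
G(16) = mex{1,0,5,0,3} = 2
G(17) = mex{3,2,1,5,3} = 0
G(18) = mex{2,1,0,1,4} = 3
G(19) = mex{0,3,2,0,0} = 1
G(20) = mex{3,2,1,2,5} = 0
G(21) = mex{1,0,3,1,1} = 2
G(22) = mex{0,3,2,3,0} = 1
G(23) = mex{2,1,0,2,2} = 3
G(24) = mex{1,0,3,0,1} = 2
G(25) = mex{3,2,1,3,3} = 0
G(26) = mex{2,1,0,1,2} = 3
G(27) = mex{0,3,2,0,0} = 1
G(28) = mex{3,2,1,2,3} = 0
G(29) = mex{1,0,3,1,1} = 2
P-positions are exactly the n with G(n) = 0.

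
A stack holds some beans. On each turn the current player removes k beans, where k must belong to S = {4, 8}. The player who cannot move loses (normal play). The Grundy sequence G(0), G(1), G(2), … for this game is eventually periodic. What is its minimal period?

n :  0  1  2  3  4  5  6  7  8  9 10 11 12 13 14 15 16 17 18 19 20 21 22 23 24 25
G :  0  0  0  0  1  1  1  1  2  2  2  2  0  0  0  0  1  1  1  1  2  2  2  2  0  0
G(n+12) = G(n) holds for n = 0,…,7 (a full window of length max(S) = 8), so the sequence is purely periodic with period 12.

12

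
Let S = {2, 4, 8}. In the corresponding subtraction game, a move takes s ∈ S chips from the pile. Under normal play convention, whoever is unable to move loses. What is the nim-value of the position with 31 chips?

G(0) = 0
G(1) = mex{} = 0
G(2) = mex{0} = 1
G(3) = mex{0} = 1
G(4) = mex{1,0} = 2
G(5) = mex{1,0} = 2
G(6) = mex{2,1} = 0
G(7) = mex{2,1} = 0
G(8) = mex{0,2,0} = 1
G(9) = mex{0,2,0} = 1
G(10) = mex{1,0,1} = 2
G(11) = mex{1,0,1} = 2
G(12) = mex{2,1,2} = 0
G(13) = mex{2,1,2} = 0
G(14) = mex{0,2,0} = 1
G(15) = mex{0,2,0} = 1
G(16) = mex{1,0,1} = 2
G(17) = mex{1,0,1} = 2
G(18) = mex{2,1,2} = 0
G(19) = mex{2,1,2} = 0
G(20) = mex{0,2,0} = 1
G(21) = mex{0,2,0} = 1
G(22) = mex{1,0,1} = 2
G(23) = mex{1,0,1} = 2
G(24) = mex{2,1,2} = 0
G(25) = mex{2,1,2} = 0
G(26) = mex{0,2,0} = 1
G(27) = mex{0,2,0} = 1
G(28) = mex{1,0,1} = 2
G(29) = mex{1,0,1} = 2
G(30) = mex{2,1,2} = 0
G(31) = mex{2,1,2} = 0

0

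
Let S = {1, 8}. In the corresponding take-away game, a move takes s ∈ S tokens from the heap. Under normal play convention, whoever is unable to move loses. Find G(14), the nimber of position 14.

1

n :  0  1  2  3  4  5  6  7  8  9 10 11 12 13 14
G :  0  1  0  1  0  1  0  1  2  0  1  0  1  0  1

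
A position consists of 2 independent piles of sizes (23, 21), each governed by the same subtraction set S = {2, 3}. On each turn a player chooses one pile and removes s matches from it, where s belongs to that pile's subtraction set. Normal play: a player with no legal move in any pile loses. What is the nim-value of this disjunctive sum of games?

1

All piles use S = {2, 3}:
n :  0  1  2  3  4  5  6  7  8  9 10 11 12 13 14 15 16 17 18 19 20 21 22 23
G :  0  0  1  1  2  0  0  1  1  2  0  0  1  1  2  0  0  1  1  2  0  0  1  1
Pile A: G(23) = 1.
Pile B: G(21) = 0.
Combined Grundy value = 1 ⊕ 0 = 1.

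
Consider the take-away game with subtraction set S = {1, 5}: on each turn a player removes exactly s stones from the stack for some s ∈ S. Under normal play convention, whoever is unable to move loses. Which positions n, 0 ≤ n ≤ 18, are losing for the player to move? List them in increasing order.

G(0) = 0
G(1) = mex{0} = 1
G(2) = mex{1} = 0
G(3) = mex{0} = 1
G(4) = mex{1} = 0
G(5) = mex{0,0} = 1
G(6) = mex{1,1} = 0
G(7) = mex{0,0} = 1
G(8) = mex{1,1} = 0
G(9) = mex{0,0} = 1
G(10) = mex{1,1} = 0
G(11) = mex{0,0} = 1
G(12) = mex{1,1} = 0
G(13) = mex{0,0} = 1
G(14) = mex{1,1} = 0
G(15) = mex{0,0} = 1
G(16) = mex{1,1} = 0
G(17) = mex{0,0} = 1
G(18) = mex{1,1} = 0
P-positions are exactly the n with G(n) = 0.

0, 2, 4, 6, 8, 10, 12, 14, 16, 18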